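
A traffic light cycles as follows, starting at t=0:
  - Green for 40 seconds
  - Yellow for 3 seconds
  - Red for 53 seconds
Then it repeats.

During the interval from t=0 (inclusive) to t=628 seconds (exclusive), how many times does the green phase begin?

Cycle = 40+3+53 = 96s
green phase starts at t = k*96 + 0 for k=0,1,2,...
Need k*96+0 < 628 → k < 6.542
k ∈ {0, ..., 6} → 7 starts

Answer: 7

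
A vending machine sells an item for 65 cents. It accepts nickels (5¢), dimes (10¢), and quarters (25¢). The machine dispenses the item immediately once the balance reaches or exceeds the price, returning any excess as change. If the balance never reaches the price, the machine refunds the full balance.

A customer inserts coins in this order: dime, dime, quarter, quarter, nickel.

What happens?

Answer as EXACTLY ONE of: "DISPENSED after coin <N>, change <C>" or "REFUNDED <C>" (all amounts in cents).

Price: 65¢
Coin 1 (dime, 10¢): balance = 10¢
Coin 2 (dime, 10¢): balance = 20¢
Coin 3 (quarter, 25¢): balance = 45¢
Coin 4 (quarter, 25¢): balance = 70¢
  → balance >= price → DISPENSE, change = 70 - 65 = 5¢

Answer: DISPENSED after coin 4, change 5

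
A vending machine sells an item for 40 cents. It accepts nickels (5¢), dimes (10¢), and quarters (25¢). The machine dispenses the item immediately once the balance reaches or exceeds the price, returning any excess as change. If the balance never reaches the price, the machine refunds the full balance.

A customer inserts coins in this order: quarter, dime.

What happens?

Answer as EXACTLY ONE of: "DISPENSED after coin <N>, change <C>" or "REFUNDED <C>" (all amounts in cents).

Answer: REFUNDED 35

Derivation:
Price: 40¢
Coin 1 (quarter, 25¢): balance = 25¢
Coin 2 (dime, 10¢): balance = 35¢
All coins inserted, balance 35¢ < price 40¢ → REFUND 35¢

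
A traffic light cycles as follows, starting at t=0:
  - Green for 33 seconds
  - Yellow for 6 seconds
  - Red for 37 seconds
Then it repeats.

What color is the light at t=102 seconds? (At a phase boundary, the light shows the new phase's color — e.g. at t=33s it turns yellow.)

Cycle length = 33 + 6 + 37 = 76s
t = 102, phase_t = 102 mod 76 = 26
26 < 33 (green end) → GREEN

Answer: green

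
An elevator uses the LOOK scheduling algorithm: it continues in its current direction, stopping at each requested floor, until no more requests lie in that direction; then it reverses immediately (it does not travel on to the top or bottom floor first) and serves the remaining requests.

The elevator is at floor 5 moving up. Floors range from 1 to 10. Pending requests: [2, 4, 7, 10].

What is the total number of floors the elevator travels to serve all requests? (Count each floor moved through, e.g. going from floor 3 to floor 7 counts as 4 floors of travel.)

Answer: 13

Derivation:
Start at floor 5 moving up, LOOK stop order: [7, 10, 4, 2]
  5 → 7: |7-5| = 2, total = 2
  7 → 10: |10-7| = 3, total = 5
  10 → 4: |4-10| = 6, total = 11
  4 → 2: |2-4| = 2, total = 13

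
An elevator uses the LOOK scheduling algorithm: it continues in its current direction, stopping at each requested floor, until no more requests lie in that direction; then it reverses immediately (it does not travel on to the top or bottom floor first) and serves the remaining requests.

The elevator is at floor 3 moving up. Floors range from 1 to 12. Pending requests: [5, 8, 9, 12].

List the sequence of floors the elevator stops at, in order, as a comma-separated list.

Answer: 5, 8, 9, 12

Derivation:
Current: 3, moving UP
Serve above first (ascending): [5, 8, 9, 12]
Then reverse, serve below (descending): []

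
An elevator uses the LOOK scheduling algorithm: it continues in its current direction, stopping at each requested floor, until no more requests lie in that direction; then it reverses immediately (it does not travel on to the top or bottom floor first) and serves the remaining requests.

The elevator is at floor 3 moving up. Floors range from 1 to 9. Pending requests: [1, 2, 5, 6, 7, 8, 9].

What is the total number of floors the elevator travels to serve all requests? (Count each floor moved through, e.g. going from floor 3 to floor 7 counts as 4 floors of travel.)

Start at floor 3 moving up, LOOK stop order: [5, 6, 7, 8, 9, 2, 1]
  3 → 5: |5-3| = 2, total = 2
  5 → 6: |6-5| = 1, total = 3
  6 → 7: |7-6| = 1, total = 4
  7 → 8: |8-7| = 1, total = 5
  8 → 9: |9-8| = 1, total = 6
  9 → 2: |2-9| = 7, total = 13
  2 → 1: |1-2| = 1, total = 14

Answer: 14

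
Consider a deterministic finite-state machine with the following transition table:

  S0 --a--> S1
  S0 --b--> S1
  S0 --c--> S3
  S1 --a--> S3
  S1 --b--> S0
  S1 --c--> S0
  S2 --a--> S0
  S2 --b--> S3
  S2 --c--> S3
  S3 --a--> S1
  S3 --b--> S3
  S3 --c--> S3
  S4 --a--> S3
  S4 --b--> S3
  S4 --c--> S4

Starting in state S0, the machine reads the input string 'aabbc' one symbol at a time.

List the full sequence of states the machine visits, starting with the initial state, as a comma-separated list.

Start: S0
  read 'a': S0 --a--> S1
  read 'a': S1 --a--> S3
  read 'b': S3 --b--> S3
  read 'b': S3 --b--> S3
  read 'c': S3 --c--> S3

Answer: S0, S1, S3, S3, S3, S3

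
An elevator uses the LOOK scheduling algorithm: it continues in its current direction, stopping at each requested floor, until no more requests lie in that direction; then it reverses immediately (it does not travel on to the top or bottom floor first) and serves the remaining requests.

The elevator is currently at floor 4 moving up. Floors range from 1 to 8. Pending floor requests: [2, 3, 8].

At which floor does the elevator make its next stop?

Answer: 8

Derivation:
Current floor: 4, direction: up
Requests above: [8]
Requests below: [2, 3]
Moving up and requests lie above → nearest above is min([8]) = 8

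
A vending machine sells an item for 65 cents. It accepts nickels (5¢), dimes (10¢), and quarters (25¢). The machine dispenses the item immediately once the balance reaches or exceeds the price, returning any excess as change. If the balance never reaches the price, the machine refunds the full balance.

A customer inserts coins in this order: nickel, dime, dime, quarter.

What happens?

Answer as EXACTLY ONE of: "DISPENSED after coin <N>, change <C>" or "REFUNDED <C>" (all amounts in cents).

Price: 65¢
Coin 1 (nickel, 5¢): balance = 5¢
Coin 2 (dime, 10¢): balance = 15¢
Coin 3 (dime, 10¢): balance = 25¢
Coin 4 (quarter, 25¢): balance = 50¢
All coins inserted, balance 50¢ < price 65¢ → REFUND 50¢

Answer: REFUNDED 50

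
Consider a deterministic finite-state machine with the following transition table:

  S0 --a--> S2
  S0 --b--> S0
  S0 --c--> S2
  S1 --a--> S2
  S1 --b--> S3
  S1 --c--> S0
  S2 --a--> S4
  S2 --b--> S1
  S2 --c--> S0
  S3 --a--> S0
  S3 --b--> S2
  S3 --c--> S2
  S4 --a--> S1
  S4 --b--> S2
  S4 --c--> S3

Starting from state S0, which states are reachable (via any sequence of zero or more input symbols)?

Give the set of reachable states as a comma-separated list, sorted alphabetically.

BFS from S0:
  visit S0: S0--a-->S2 (new), S0--b-->S0 (seen), S0--c-->S2 (seen)
  visit S2: S2--a-->S4 (new), S2--b-->S1 (new), S2--c-->S0 (seen)
  visit S4: S4--a-->S1 (seen), S4--b-->S2 (seen), S4--c-->S3 (new)
  visit S1: S1--a-->S2 (seen), S1--b-->S3 (seen), S1--c-->S0 (seen)
  visit S3: S3--a-->S0 (seen), S3--b-->S2 (seen), S3--c-->S2 (seen)

Answer: S0, S1, S2, S3, S4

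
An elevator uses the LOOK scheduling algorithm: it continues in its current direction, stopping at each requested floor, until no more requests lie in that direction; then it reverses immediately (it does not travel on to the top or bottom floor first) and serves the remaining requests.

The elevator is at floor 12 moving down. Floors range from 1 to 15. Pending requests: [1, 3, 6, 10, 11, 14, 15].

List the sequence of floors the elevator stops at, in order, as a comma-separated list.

Current: 12, moving DOWN
Serve below first (descending): [11, 10, 6, 3, 1]
Then reverse, serve above (ascending): [14, 15]

Answer: 11, 10, 6, 3, 1, 14, 15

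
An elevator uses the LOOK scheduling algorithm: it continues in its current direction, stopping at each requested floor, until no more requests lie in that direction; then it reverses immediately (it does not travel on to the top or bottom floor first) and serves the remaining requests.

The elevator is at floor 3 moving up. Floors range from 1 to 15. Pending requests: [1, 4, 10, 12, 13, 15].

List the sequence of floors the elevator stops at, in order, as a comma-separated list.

Answer: 4, 10, 12, 13, 15, 1

Derivation:
Current: 3, moving UP
Serve above first (ascending): [4, 10, 12, 13, 15]
Then reverse, serve below (descending): [1]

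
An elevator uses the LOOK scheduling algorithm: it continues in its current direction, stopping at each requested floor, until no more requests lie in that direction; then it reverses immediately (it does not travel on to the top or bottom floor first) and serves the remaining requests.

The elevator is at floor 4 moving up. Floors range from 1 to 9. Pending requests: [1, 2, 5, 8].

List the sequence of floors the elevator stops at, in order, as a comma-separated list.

Answer: 5, 8, 2, 1

Derivation:
Current: 4, moving UP
Serve above first (ascending): [5, 8]
Then reverse, serve below (descending): [2, 1]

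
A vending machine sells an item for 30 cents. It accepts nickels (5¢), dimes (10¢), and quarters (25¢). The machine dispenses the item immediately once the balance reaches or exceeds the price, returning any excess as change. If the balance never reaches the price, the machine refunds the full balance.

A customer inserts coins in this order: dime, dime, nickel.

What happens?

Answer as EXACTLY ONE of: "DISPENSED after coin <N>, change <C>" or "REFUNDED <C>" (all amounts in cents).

Answer: REFUNDED 25

Derivation:
Price: 30¢
Coin 1 (dime, 10¢): balance = 10¢
Coin 2 (dime, 10¢): balance = 20¢
Coin 3 (nickel, 5¢): balance = 25¢
All coins inserted, balance 25¢ < price 30¢ → REFUND 25¢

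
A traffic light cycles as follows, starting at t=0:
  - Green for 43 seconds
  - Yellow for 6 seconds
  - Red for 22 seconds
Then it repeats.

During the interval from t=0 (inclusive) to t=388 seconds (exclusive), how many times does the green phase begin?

Cycle = 43+6+22 = 71s
green phase starts at t = k*71 + 0 for k=0,1,2,...
Need k*71+0 < 388 → k < 5.465
k ∈ {0, ..., 5} → 6 starts

Answer: 6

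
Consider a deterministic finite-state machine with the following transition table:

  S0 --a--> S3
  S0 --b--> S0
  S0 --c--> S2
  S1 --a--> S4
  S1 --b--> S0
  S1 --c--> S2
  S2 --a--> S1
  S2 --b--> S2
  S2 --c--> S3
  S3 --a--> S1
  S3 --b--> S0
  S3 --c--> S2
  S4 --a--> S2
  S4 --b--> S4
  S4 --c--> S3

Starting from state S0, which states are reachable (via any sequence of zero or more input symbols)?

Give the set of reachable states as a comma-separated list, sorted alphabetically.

BFS from S0:
  visit S0: S0--a-->S3 (new), S0--b-->S0 (seen), S0--c-->S2 (new)
  visit S3: S3--a-->S1 (new), S3--b-->S0 (seen), S3--c-->S2 (seen)
  visit S2: S2--a-->S1 (seen), S2--b-->S2 (seen), S2--c-->S3 (seen)
  visit S1: S1--a-->S4 (new), S1--b-->S0 (seen), S1--c-->S2 (seen)
  visit S4: S4--a-->S2 (seen), S4--b-->S4 (seen), S4--c-->S3 (seen)

Answer: S0, S1, S2, S3, S4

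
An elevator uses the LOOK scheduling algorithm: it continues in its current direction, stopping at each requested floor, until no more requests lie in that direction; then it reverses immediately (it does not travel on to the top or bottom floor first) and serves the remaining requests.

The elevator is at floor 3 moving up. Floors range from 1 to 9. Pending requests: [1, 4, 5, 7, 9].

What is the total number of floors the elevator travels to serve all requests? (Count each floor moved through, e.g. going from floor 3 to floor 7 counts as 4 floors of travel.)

Answer: 14

Derivation:
Start at floor 3 moving up, LOOK stop order: [4, 5, 7, 9, 1]
  3 → 4: |4-3| = 1, total = 1
  4 → 5: |5-4| = 1, total = 2
  5 → 7: |7-5| = 2, total = 4
  7 → 9: |9-7| = 2, total = 6
  9 → 1: |1-9| = 8, total = 14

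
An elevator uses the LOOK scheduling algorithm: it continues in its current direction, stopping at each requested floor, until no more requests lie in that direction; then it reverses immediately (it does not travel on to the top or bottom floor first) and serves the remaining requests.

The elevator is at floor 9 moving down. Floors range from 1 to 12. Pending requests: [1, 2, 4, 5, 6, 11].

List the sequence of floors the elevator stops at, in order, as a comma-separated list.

Current: 9, moving DOWN
Serve below first (descending): [6, 5, 4, 2, 1]
Then reverse, serve above (ascending): [11]

Answer: 6, 5, 4, 2, 1, 11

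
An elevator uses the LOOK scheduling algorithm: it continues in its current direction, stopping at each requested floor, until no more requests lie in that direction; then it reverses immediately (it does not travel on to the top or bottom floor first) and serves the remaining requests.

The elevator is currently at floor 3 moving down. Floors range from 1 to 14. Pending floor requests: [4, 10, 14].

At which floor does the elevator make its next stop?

Current floor: 3, direction: down
Requests above: [4, 10, 14]
Requests below: []
Moving down but no requests below → reverse; nearest above is min([4, 10, 14]) = 4

Answer: 4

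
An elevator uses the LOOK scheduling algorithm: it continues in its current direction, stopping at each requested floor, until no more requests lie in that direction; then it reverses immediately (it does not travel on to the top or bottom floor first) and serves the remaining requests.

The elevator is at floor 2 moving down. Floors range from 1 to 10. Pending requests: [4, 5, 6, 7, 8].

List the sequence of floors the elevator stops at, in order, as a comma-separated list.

Answer: 4, 5, 6, 7, 8

Derivation:
Current: 2, moving DOWN
Serve below first (descending): []
Then reverse, serve above (ascending): [4, 5, 6, 7, 8]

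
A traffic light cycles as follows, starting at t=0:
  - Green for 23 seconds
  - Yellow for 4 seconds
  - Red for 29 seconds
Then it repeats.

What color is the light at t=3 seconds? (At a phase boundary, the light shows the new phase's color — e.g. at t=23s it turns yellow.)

Answer: green

Derivation:
Cycle length = 23 + 4 + 29 = 56s
t = 3, phase_t = 3 mod 56 = 3
3 < 23 (green end) → GREEN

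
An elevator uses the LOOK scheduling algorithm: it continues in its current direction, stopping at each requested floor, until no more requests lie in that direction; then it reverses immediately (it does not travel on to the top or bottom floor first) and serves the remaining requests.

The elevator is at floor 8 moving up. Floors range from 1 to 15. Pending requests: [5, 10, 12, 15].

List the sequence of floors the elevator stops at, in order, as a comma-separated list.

Current: 8, moving UP
Serve above first (ascending): [10, 12, 15]
Then reverse, serve below (descending): [5]

Answer: 10, 12, 15, 5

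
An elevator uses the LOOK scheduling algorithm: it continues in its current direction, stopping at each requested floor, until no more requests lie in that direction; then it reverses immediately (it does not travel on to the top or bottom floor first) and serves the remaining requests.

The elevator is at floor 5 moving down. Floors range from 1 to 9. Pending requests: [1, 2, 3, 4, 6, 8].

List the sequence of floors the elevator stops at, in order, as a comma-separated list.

Current: 5, moving DOWN
Serve below first (descending): [4, 3, 2, 1]
Then reverse, serve above (ascending): [6, 8]

Answer: 4, 3, 2, 1, 6, 8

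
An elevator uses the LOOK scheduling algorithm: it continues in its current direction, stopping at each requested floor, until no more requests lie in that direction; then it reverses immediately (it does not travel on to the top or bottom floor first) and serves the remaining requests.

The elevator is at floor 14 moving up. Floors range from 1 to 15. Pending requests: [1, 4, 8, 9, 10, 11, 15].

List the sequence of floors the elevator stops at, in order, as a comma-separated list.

Current: 14, moving UP
Serve above first (ascending): [15]
Then reverse, serve below (descending): [11, 10, 9, 8, 4, 1]

Answer: 15, 11, 10, 9, 8, 4, 1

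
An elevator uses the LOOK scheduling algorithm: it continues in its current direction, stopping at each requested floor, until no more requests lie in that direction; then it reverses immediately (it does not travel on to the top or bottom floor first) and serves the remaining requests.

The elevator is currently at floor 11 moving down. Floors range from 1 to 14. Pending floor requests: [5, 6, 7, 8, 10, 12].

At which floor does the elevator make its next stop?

Current floor: 11, direction: down
Requests above: [12]
Requests below: [5, 6, 7, 8, 10]
Moving down and requests lie below → nearest below is max([5, 6, 7, 8, 10]) = 10

Answer: 10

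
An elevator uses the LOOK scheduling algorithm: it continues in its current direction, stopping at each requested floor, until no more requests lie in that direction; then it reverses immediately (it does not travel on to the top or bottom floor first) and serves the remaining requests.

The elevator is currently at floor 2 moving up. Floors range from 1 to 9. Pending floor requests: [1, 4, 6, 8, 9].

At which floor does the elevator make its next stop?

Answer: 4

Derivation:
Current floor: 2, direction: up
Requests above: [4, 6, 8, 9]
Requests below: [1]
Moving up and requests lie above → nearest above is min([4, 6, 8, 9]) = 4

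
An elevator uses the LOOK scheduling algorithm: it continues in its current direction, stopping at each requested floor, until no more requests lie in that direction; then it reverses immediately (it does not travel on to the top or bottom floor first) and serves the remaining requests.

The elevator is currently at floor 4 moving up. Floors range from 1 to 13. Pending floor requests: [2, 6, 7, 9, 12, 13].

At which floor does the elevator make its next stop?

Current floor: 4, direction: up
Requests above: [6, 7, 9, 12, 13]
Requests below: [2]
Moving up and requests lie above → nearest above is min([6, 7, 9, 12, 13]) = 6

Answer: 6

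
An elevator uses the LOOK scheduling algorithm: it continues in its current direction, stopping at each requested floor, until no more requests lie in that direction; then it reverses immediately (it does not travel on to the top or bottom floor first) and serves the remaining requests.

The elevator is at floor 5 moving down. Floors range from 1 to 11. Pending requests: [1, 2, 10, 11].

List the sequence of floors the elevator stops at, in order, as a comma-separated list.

Answer: 2, 1, 10, 11

Derivation:
Current: 5, moving DOWN
Serve below first (descending): [2, 1]
Then reverse, serve above (ascending): [10, 11]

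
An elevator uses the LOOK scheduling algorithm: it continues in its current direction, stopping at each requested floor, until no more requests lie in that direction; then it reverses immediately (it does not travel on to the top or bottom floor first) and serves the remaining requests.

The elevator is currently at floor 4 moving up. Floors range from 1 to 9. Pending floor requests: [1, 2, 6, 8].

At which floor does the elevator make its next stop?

Answer: 6

Derivation:
Current floor: 4, direction: up
Requests above: [6, 8]
Requests below: [1, 2]
Moving up and requests lie above → nearest above is min([6, 8]) = 6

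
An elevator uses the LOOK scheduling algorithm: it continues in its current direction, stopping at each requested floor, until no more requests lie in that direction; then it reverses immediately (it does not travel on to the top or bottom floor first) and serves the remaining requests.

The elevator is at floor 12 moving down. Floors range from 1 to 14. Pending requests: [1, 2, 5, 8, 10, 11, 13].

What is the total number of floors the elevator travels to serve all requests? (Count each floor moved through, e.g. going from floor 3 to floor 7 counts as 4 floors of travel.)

Answer: 23

Derivation:
Start at floor 12 moving down, LOOK stop order: [11, 10, 8, 5, 2, 1, 13]
  12 → 11: |11-12| = 1, total = 1
  11 → 10: |10-11| = 1, total = 2
  10 → 8: |8-10| = 2, total = 4
  8 → 5: |5-8| = 3, total = 7
  5 → 2: |2-5| = 3, total = 10
  2 → 1: |1-2| = 1, total = 11
  1 → 13: |13-1| = 12, total = 23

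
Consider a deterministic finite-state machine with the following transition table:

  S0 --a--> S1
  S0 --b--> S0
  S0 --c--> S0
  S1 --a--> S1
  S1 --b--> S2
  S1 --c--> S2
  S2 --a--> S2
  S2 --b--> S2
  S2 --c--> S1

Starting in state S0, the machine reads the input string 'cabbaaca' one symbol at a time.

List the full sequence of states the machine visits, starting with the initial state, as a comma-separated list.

Answer: S0, S0, S1, S2, S2, S2, S2, S1, S1

Derivation:
Start: S0
  read 'c': S0 --c--> S0
  read 'a': S0 --a--> S1
  read 'b': S1 --b--> S2
  read 'b': S2 --b--> S2
  read 'a': S2 --a--> S2
  read 'a': S2 --a--> S2
  read 'c': S2 --c--> S1
  read 'a': S1 --a--> S1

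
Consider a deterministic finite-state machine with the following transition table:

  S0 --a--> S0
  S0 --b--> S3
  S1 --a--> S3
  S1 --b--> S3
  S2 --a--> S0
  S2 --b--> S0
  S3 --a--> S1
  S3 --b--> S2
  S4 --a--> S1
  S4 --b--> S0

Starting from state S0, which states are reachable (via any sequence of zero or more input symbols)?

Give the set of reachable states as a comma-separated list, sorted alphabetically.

Answer: S0, S1, S2, S3

Derivation:
BFS from S0:
  visit S0: S0--a-->S0 (seen), S0--b-->S3 (new)
  visit S3: S3--a-->S1 (new), S3--b-->S2 (new)
  visit S1: S1--a-->S3 (seen), S1--b-->S3 (seen)
  visit S2: S2--a-->S0 (seen), S2--b-->S0 (seen)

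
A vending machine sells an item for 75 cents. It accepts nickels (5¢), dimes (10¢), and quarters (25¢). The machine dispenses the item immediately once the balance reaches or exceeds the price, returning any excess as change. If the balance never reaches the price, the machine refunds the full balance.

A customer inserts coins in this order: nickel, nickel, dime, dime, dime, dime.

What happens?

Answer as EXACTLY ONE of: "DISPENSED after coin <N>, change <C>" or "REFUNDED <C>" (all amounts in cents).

Price: 75¢
Coin 1 (nickel, 5¢): balance = 5¢
Coin 2 (nickel, 5¢): balance = 10¢
Coin 3 (dime, 10¢): balance = 20¢
Coin 4 (dime, 10¢): balance = 30¢
Coin 5 (dime, 10¢): balance = 40¢
Coin 6 (dime, 10¢): balance = 50¢
All coins inserted, balance 50¢ < price 75¢ → REFUND 50¢

Answer: REFUNDED 50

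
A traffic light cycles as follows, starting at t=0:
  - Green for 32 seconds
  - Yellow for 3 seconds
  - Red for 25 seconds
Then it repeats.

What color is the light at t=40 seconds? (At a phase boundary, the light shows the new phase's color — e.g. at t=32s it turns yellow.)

Cycle length = 32 + 3 + 25 = 60s
t = 40, phase_t = 40 mod 60 = 40
40 >= 35 → RED

Answer: red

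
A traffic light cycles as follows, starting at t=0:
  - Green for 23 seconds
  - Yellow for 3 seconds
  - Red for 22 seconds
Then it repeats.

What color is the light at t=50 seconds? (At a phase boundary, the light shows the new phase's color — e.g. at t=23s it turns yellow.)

Answer: green

Derivation:
Cycle length = 23 + 3 + 22 = 48s
t = 50, phase_t = 50 mod 48 = 2
2 < 23 (green end) → GREEN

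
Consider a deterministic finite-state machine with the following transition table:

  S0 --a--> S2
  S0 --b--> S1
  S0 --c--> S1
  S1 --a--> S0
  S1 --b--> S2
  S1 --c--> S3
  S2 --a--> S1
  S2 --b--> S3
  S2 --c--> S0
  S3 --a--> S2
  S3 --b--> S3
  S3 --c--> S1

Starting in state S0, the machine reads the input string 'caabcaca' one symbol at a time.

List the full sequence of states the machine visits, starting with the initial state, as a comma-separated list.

Answer: S0, S1, S0, S2, S3, S1, S0, S1, S0

Derivation:
Start: S0
  read 'c': S0 --c--> S1
  read 'a': S1 --a--> S0
  read 'a': S0 --a--> S2
  read 'b': S2 --b--> S3
  read 'c': S3 --c--> S1
  read 'a': S1 --a--> S0
  read 'c': S0 --c--> S1
  read 'a': S1 --a--> S0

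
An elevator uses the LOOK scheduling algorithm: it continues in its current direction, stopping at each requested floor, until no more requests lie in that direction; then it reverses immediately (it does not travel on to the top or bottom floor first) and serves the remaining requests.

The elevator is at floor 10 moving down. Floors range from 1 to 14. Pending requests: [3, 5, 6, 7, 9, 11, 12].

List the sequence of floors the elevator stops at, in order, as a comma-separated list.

Answer: 9, 7, 6, 5, 3, 11, 12

Derivation:
Current: 10, moving DOWN
Serve below first (descending): [9, 7, 6, 5, 3]
Then reverse, serve above (ascending): [11, 12]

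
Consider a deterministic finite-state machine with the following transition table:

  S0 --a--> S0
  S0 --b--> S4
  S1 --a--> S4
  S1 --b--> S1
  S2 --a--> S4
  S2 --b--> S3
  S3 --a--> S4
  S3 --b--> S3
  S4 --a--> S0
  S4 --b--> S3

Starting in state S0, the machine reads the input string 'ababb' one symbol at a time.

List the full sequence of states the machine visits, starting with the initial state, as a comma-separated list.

Answer: S0, S0, S4, S0, S4, S3

Derivation:
Start: S0
  read 'a': S0 --a--> S0
  read 'b': S0 --b--> S4
  read 'a': S4 --a--> S0
  read 'b': S0 --b--> S4
  read 'b': S4 --b--> S3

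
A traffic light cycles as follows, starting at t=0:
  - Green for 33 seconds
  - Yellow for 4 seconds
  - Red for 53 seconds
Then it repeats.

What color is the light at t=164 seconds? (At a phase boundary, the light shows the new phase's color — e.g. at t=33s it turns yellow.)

Answer: red

Derivation:
Cycle length = 33 + 4 + 53 = 90s
t = 164, phase_t = 164 mod 90 = 74
74 >= 37 → RED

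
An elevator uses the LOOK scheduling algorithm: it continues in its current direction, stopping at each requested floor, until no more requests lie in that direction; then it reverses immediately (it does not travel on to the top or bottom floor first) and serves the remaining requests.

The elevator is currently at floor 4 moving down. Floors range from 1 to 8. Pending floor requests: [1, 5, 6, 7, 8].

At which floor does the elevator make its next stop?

Current floor: 4, direction: down
Requests above: [5, 6, 7, 8]
Requests below: [1]
Moving down and requests lie below → nearest below is max([1]) = 1

Answer: 1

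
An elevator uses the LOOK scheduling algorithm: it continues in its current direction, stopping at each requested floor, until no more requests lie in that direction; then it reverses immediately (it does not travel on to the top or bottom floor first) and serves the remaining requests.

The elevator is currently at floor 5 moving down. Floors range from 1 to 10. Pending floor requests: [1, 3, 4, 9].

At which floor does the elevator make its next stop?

Current floor: 5, direction: down
Requests above: [9]
Requests below: [1, 3, 4]
Moving down and requests lie below → nearest below is max([1, 3, 4]) = 4

Answer: 4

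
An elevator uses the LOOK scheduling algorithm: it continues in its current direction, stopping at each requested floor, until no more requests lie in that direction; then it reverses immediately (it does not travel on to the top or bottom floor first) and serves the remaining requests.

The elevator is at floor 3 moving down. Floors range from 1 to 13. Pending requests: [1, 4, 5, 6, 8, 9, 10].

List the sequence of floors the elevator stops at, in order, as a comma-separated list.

Current: 3, moving DOWN
Serve below first (descending): [1]
Then reverse, serve above (ascending): [4, 5, 6, 8, 9, 10]

Answer: 1, 4, 5, 6, 8, 9, 10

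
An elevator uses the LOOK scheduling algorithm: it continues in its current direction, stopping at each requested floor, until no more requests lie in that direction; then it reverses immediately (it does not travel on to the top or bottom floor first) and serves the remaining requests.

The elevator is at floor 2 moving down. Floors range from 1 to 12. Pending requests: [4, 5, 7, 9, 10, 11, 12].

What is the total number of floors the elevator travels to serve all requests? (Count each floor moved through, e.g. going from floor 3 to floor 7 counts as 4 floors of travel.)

Answer: 10

Derivation:
Start at floor 2 moving down, LOOK stop order: [4, 5, 7, 9, 10, 11, 12]
  2 → 4: |4-2| = 2, total = 2
  4 → 5: |5-4| = 1, total = 3
  5 → 7: |7-5| = 2, total = 5
  7 → 9: |9-7| = 2, total = 7
  9 → 10: |10-9| = 1, total = 8
  10 → 11: |11-10| = 1, total = 9
  11 → 12: |12-11| = 1, total = 10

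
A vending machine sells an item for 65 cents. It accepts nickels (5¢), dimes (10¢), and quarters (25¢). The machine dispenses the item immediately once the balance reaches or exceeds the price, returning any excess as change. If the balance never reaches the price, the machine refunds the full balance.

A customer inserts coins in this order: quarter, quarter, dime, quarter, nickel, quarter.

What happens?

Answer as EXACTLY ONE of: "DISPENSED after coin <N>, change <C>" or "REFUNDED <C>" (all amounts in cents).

Answer: DISPENSED after coin 4, change 20

Derivation:
Price: 65¢
Coin 1 (quarter, 25¢): balance = 25¢
Coin 2 (quarter, 25¢): balance = 50¢
Coin 3 (dime, 10¢): balance = 60¢
Coin 4 (quarter, 25¢): balance = 85¢
  → balance >= price → DISPENSE, change = 85 - 65 = 20¢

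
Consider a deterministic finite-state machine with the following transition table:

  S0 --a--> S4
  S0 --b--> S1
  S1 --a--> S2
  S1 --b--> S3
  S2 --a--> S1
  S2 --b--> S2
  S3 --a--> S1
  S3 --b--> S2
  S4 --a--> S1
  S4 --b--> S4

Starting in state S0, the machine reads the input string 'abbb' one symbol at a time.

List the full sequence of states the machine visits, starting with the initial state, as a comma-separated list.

Answer: S0, S4, S4, S4, S4

Derivation:
Start: S0
  read 'a': S0 --a--> S4
  read 'b': S4 --b--> S4
  read 'b': S4 --b--> S4
  read 'b': S4 --b--> S4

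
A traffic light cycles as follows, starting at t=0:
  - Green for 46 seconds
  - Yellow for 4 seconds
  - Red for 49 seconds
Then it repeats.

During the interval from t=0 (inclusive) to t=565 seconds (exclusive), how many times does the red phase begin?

Cycle = 46+4+49 = 99s
red phase starts at t = k*99 + 50 for k=0,1,2,...
Need k*99+50 < 565 → k < 5.202
k ∈ {0, ..., 5} → 6 starts

Answer: 6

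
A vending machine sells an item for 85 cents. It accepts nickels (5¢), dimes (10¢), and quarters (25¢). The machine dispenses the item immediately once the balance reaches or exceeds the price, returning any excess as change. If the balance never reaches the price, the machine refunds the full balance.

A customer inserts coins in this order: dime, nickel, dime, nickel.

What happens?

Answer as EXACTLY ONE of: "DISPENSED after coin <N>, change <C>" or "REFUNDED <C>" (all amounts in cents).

Answer: REFUNDED 30

Derivation:
Price: 85¢
Coin 1 (dime, 10¢): balance = 10¢
Coin 2 (nickel, 5¢): balance = 15¢
Coin 3 (dime, 10¢): balance = 25¢
Coin 4 (nickel, 5¢): balance = 30¢
All coins inserted, balance 30¢ < price 85¢ → REFUND 30¢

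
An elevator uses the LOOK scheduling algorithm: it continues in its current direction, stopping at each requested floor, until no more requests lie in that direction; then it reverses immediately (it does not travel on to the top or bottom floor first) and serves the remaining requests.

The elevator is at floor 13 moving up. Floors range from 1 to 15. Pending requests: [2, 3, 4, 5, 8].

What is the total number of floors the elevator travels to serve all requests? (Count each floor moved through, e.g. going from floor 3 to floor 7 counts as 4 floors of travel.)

Start at floor 13 moving up, LOOK stop order: [8, 5, 4, 3, 2]
  13 → 8: |8-13| = 5, total = 5
  8 → 5: |5-8| = 3, total = 8
  5 → 4: |4-5| = 1, total = 9
  4 → 3: |3-4| = 1, total = 10
  3 → 2: |2-3| = 1, total = 11

Answer: 11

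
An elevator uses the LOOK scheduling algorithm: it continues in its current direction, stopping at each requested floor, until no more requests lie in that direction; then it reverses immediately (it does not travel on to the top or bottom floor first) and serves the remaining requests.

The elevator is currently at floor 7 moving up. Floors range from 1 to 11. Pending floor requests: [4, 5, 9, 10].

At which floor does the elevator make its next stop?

Current floor: 7, direction: up
Requests above: [9, 10]
Requests below: [4, 5]
Moving up and requests lie above → nearest above is min([9, 10]) = 9

Answer: 9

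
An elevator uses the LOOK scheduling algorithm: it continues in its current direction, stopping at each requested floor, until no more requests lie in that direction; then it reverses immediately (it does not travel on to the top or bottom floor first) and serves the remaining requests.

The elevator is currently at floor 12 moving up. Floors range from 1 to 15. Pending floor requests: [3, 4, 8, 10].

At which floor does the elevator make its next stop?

Answer: 10

Derivation:
Current floor: 12, direction: up
Requests above: []
Requests below: [3, 4, 8, 10]
Moving up but no requests above → reverse; nearest below is max([3, 4, 8, 10]) = 10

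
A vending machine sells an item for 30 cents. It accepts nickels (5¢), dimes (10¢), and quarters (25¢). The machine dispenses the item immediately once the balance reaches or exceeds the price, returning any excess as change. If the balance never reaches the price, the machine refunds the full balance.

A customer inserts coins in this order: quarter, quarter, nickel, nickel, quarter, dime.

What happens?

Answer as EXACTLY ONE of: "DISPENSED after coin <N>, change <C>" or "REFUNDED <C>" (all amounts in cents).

Answer: DISPENSED after coin 2, change 20

Derivation:
Price: 30¢
Coin 1 (quarter, 25¢): balance = 25¢
Coin 2 (quarter, 25¢): balance = 50¢
  → balance >= price → DISPENSE, change = 50 - 30 = 20¢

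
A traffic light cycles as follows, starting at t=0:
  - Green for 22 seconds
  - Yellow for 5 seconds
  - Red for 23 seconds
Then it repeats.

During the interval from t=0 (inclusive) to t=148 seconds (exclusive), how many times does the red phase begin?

Answer: 3

Derivation:
Cycle = 22+5+23 = 50s
red phase starts at t = k*50 + 27 for k=0,1,2,...
Need k*50+27 < 148 → k < 2.420
k ∈ {0, ..., 2} → 3 starts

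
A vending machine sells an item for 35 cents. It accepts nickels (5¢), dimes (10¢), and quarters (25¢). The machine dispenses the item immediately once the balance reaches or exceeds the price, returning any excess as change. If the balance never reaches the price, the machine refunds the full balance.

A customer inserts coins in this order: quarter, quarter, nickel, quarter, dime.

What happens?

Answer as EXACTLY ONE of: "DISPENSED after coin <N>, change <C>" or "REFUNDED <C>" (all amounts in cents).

Answer: DISPENSED after coin 2, change 15

Derivation:
Price: 35¢
Coin 1 (quarter, 25¢): balance = 25¢
Coin 2 (quarter, 25¢): balance = 50¢
  → balance >= price → DISPENSE, change = 50 - 35 = 15¢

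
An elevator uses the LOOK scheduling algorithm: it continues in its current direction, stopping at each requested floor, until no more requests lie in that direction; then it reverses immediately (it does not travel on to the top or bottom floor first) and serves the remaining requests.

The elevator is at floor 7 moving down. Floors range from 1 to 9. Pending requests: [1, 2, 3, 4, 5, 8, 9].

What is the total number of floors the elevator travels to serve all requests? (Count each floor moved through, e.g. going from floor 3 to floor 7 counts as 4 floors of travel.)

Answer: 14

Derivation:
Start at floor 7 moving down, LOOK stop order: [5, 4, 3, 2, 1, 8, 9]
  7 → 5: |5-7| = 2, total = 2
  5 → 4: |4-5| = 1, total = 3
  4 → 3: |3-4| = 1, total = 4
  3 → 2: |2-3| = 1, total = 5
  2 → 1: |1-2| = 1, total = 6
  1 → 8: |8-1| = 7, total = 13
  8 → 9: |9-8| = 1, total = 14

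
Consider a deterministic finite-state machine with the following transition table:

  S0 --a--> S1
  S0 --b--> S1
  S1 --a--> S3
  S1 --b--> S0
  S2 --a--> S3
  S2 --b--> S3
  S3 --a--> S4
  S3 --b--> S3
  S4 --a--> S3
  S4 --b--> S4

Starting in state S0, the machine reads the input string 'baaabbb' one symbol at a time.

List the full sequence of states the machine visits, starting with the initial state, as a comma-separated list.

Answer: S0, S1, S3, S4, S3, S3, S3, S3

Derivation:
Start: S0
  read 'b': S0 --b--> S1
  read 'a': S1 --a--> S3
  read 'a': S3 --a--> S4
  read 'a': S4 --a--> S3
  read 'b': S3 --b--> S3
  read 'b': S3 --b--> S3
  read 'b': S3 --b--> S3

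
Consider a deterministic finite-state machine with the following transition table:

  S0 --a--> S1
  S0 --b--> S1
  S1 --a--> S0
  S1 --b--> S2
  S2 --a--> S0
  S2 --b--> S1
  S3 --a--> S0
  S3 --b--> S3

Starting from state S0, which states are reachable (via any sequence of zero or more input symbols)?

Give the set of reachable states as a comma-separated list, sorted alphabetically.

BFS from S0:
  visit S0: S0--a-->S1 (new), S0--b-->S1 (seen)
  visit S1: S1--a-->S0 (seen), S1--b-->S2 (new)
  visit S2: S2--a-->S0 (seen), S2--b-->S1 (seen)

Answer: S0, S1, S2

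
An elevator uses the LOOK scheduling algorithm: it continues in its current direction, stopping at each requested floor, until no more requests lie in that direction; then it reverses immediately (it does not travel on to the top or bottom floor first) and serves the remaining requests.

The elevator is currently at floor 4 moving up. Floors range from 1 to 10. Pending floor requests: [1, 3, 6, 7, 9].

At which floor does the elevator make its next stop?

Current floor: 4, direction: up
Requests above: [6, 7, 9]
Requests below: [1, 3]
Moving up and requests lie above → nearest above is min([6, 7, 9]) = 6

Answer: 6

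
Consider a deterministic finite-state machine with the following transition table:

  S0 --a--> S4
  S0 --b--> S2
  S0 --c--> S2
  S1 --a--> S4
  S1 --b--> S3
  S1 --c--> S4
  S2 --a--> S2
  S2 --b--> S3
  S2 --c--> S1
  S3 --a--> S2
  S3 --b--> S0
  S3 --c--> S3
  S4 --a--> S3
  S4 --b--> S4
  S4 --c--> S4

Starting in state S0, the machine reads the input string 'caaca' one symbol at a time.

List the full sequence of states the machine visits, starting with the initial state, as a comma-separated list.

Answer: S0, S2, S2, S2, S1, S4

Derivation:
Start: S0
  read 'c': S0 --c--> S2
  read 'a': S2 --a--> S2
  read 'a': S2 --a--> S2
  read 'c': S2 --c--> S1
  read 'a': S1 --a--> S4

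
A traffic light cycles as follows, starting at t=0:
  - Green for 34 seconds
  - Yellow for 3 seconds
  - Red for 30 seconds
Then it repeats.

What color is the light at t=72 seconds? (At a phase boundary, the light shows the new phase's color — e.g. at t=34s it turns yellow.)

Answer: green

Derivation:
Cycle length = 34 + 3 + 30 = 67s
t = 72, phase_t = 72 mod 67 = 5
5 < 34 (green end) → GREEN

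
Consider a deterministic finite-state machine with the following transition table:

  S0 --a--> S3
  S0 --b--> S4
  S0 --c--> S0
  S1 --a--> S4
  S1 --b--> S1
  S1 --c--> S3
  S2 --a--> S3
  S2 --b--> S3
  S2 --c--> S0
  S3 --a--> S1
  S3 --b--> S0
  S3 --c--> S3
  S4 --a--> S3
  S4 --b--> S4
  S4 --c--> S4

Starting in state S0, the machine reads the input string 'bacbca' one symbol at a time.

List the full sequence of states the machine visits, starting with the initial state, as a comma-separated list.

Start: S0
  read 'b': S0 --b--> S4
  read 'a': S4 --a--> S3
  read 'c': S3 --c--> S3
  read 'b': S3 --b--> S0
  read 'c': S0 --c--> S0
  read 'a': S0 --a--> S3

Answer: S0, S4, S3, S3, S0, S0, S3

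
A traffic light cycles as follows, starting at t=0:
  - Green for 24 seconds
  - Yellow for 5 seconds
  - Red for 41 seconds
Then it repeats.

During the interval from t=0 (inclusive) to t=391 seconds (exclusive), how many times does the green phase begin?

Cycle = 24+5+41 = 70s
green phase starts at t = k*70 + 0 for k=0,1,2,...
Need k*70+0 < 391 → k < 5.586
k ∈ {0, ..., 5} → 6 starts

Answer: 6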